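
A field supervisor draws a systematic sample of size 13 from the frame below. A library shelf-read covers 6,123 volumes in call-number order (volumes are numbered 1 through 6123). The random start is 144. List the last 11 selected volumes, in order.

k = N/n = 6123/13 = 471
3rd selection = 144 + 2×471 = 1086
4th: 1086 + 471 = 1557
5th: 1557 + 471 = 2028
6th: 2028 + 471 = 2499
7th: 2499 + 471 = 2970
8th: 2970 + 471 = 3441
9th: 3441 + 471 = 3912
10th: 3912 + 471 = 4383
11th: 4383 + 471 = 4854
12th: 4854 + 471 = 5325
13th: 5325 + 471 = 5796

1086, 1557, 2028, 2499, 2970, 3441, 3912, 4383, 4854, 5325, 5796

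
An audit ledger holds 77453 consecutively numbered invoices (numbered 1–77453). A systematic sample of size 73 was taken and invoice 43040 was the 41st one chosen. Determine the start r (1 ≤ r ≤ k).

k = 77453/73 = 1061
r = 43040 − (41−1)×1061 = 43040 − 42440 = 600

600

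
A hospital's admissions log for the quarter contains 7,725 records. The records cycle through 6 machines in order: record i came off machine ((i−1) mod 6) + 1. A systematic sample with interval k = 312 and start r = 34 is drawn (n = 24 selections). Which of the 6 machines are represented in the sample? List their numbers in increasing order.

4

Consecutive selections differ by k = 312, so their machine numbers differ by 312 mod 6 = 0.
gcd(312, 6) = 6, so the sample visits 6/6 = 1 distinct residues mod 6.
Start 34 is machine 4; the machines hit are 4.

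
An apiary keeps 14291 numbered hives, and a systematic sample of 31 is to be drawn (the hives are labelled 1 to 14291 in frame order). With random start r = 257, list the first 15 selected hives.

k = N/n = 14291/31 = 461
hive 1: 257
hive 2: 257 + 461 = 718
hive 3: 718 + 461 = 1179
hive 4: 1179 + 461 = 1640
hive 5: 1640 + 461 = 2101
hive 6: 2101 + 461 = 2562
hive 7: 2562 + 461 = 3023
hive 8: 3023 + 461 = 3484
hive 9: 3484 + 461 = 3945
hive 10: 3945 + 461 = 4406
hive 11: 4406 + 461 = 4867
hive 12: 4867 + 461 = 5328
hive 13: 5328 + 461 = 5789
hive 14: 5789 + 461 = 6250
hive 15: 6250 + 461 = 6711

257, 718, 1179, 1640, 2101, 2562, 3023, 3484, 3945, 4406, 4867, 5328, 5789, 6250, 6711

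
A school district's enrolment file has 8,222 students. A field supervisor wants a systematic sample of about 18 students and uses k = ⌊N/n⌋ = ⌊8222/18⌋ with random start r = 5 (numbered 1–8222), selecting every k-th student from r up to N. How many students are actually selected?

19

k = ⌊8222/18⌋ = 456
Achieved size = ⌊(8222 − 5)/456⌋ + 1 = ⌊8217/456⌋ + 1 = 18 + 1 = 19
(last selection: 5 + 18×456 = 8213 ≤ 8222; next would be 8669 > 8222)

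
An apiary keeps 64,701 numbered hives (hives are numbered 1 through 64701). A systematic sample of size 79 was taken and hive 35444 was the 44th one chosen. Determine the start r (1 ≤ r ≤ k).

227

k = 64701/79 = 819
r = 35444 − (44−1)×819 = 35444 − 35217 = 227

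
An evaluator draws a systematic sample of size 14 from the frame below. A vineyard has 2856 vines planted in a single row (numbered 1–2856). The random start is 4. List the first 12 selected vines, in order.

4, 208, 412, 616, 820, 1024, 1228, 1432, 1636, 1840, 2044, 2248

k = N/n = 2856/14 = 204
vine 1: 4
vine 2: 4 + 204 = 208
vine 3: 208 + 204 = 412
vine 4: 412 + 204 = 616
vine 5: 616 + 204 = 820
vine 6: 820 + 204 = 1024
vine 7: 1024 + 204 = 1228
vine 8: 1228 + 204 = 1432
vine 9: 1432 + 204 = 1636
vine 10: 1636 + 204 = 1840
vine 11: 1840 + 204 = 2044
vine 12: 2044 + 204 = 2248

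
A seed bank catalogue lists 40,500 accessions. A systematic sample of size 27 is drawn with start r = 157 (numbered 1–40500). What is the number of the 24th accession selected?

34657

k = 40500/27 = 1500
24th selection = r + (24−1)·k = 157 + 23×1500 = 157 + 34500 = 34657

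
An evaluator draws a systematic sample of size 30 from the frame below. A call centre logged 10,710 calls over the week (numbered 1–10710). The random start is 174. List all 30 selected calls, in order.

k = N/n = 10710/30 = 357
call 1: 174
call 2: 174 + 357 = 531
call 3: 531 + 357 = 888
call 4: 888 + 357 = 1245
call 5: 1245 + 357 = 1602
call 6: 1602 + 357 = 1959
call 7: 1959 + 357 = 2316
call 8: 2316 + 357 = 2673
call 9: 2673 + 357 = 3030
call 10: 3030 + 357 = 3387
call 11: 3387 + 357 = 3744
call 12: 3744 + 357 = 4101
call 13: 4101 + 357 = 4458
call 14: 4458 + 357 = 4815
call 15: 4815 + 357 = 5172
call 16: 5172 + 357 = 5529
call 17: 5529 + 357 = 5886
call 18: 5886 + 357 = 6243
call 19: 6243 + 357 = 6600
call 20: 6600 + 357 = 6957
call 21: 6957 + 357 = 7314
call 22: 7314 + 357 = 7671
call 23: 7671 + 357 = 8028
call 24: 8028 + 357 = 8385
call 25: 8385 + 357 = 8742
call 26: 8742 + 357 = 9099
call 27: 9099 + 357 = 9456
call 28: 9456 + 357 = 9813
call 29: 9813 + 357 = 10170
call 30: 10170 + 357 = 10527

174, 531, 888, 1245, 1602, 1959, 2316, 2673, 3030, 3387, 3744, 4101, 4458, 4815, 5172, 5529, 5886, 6243, 6600, 6957, 7314, 7671, 8028, 8385, 8742, 9099, 9456, 9813, 10170, 10527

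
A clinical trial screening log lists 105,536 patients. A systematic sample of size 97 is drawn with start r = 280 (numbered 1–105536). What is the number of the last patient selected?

104728

k = 105536/97 = 1088
97th selection = r + (97−1)·k = 280 + 96×1088 = 280 + 104448 = 104728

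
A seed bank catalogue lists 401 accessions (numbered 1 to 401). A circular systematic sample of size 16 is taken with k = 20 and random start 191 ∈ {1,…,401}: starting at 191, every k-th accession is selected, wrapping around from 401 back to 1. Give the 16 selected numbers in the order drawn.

Selection 1: 191
Selection 2: 191 + 20 = 211
Selection 3: 211 + 20 = 231
Selection 4: 231 + 20 = 251
Selection 5: 251 + 20 = 271
Selection 6: 271 + 20 = 291
Selection 7: 291 + 20 = 311
Selection 8: 311 + 20 = 331
Selection 9: 331 + 20 = 351
Selection 10: 351 + 20 = 371
Selection 11: 371 + 20 = 391
Selection 12: 391 + 20 = 411 → 411 − 401 = 10
Selection 13: 10 + 20 = 30
Selection 14: 30 + 20 = 50
Selection 15: 50 + 20 = 70
Selection 16: 70 + 20 = 90

191, 211, 231, 251, 271, 291, 311, 331, 351, 371, 391, 10, 30, 50, 70, 90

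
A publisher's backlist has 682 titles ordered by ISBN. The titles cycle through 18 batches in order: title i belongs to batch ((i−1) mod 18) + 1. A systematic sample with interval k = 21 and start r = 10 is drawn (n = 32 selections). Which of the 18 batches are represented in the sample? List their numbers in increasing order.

1, 4, 7, 10, 13, 16

Consecutive selections differ by k = 21, so their batch numbers differ by 21 mod 18 = 3.
gcd(21, 18) = 3, so the sample visits 18/3 = 6 distinct residues mod 18.
Start 10 is batch 10; the batches hit are 1, 4, 7, 10, 13, 16.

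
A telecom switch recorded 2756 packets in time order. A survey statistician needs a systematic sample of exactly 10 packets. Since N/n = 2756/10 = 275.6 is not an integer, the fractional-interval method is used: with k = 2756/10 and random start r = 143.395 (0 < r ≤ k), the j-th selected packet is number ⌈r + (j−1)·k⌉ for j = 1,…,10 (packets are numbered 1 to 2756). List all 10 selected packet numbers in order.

144, 419, 695, 971, 1246, 1522, 1797, 2073, 2349, 2624

j=1: r + 0k = 143.395 → ⌈·⌉ = 144
j=2: r + 1k = 418.995 → ⌈·⌉ = 419
j=3: r + 2k = 694.595 → ⌈·⌉ = 695
j=4: r + 3k = 970.195 → ⌈·⌉ = 971
j=5: r + 4k = 1245.795 → ⌈·⌉ = 1246
j=6: r + 5k = 1521.395 → ⌈·⌉ = 1522
j=7: r + 6k = 1796.995 → ⌈·⌉ = 1797
j=8: r + 7k = 2072.595 → ⌈·⌉ = 2073
j=9: r + 8k = 2348.195 → ⌈·⌉ = 2349
j=10: r + 9k = 2623.795 → ⌈·⌉ = 2624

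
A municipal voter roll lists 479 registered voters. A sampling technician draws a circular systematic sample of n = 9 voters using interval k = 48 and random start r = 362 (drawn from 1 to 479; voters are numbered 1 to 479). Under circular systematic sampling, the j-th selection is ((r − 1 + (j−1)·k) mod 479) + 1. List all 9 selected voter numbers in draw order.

362, 410, 458, 27, 75, 123, 171, 219, 267

Selection 1: 362
Selection 2: 362 + 48 = 410
Selection 3: 410 + 48 = 458
Selection 4: 458 + 48 = 506 → 506 − 479 = 27
Selection 5: 27 + 48 = 75
Selection 6: 75 + 48 = 123
Selection 7: 123 + 48 = 171
Selection 8: 171 + 48 = 219
Selection 9: 219 + 48 = 267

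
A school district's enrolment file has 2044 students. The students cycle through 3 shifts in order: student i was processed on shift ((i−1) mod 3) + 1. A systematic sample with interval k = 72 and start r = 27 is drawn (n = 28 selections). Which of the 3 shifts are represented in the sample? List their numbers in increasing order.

Consecutive selections differ by k = 72, so their shift numbers differ by 72 mod 3 = 0.
gcd(72, 3) = 3, so the sample visits 3/3 = 1 distinct residues mod 3.
Start 27 is shift 3; the shifts hit are 3.

3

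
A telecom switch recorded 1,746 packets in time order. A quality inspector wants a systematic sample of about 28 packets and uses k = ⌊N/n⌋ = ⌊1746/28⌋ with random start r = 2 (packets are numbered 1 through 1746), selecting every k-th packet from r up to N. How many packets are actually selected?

k = ⌊1746/28⌋ = 62
Achieved size = ⌊(1746 − 2)/62⌋ + 1 = ⌊1744/62⌋ + 1 = 28 + 1 = 29
(last selection: 2 + 28×62 = 1738 ≤ 1746; next would be 1800 > 1746)

29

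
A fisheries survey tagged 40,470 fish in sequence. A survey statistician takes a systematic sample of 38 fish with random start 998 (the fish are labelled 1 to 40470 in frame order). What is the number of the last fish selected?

k = 40470/38 = 1065
38th selection = r + (38−1)·k = 998 + 37×1065 = 998 + 39405 = 40403

40403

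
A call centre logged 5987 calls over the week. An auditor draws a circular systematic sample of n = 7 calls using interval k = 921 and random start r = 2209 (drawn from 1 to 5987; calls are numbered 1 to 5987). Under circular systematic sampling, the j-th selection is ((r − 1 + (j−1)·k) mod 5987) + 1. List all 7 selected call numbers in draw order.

2209, 3130, 4051, 4972, 5893, 827, 1748

Selection 1: 2209
Selection 2: 2209 + 921 = 3130
Selection 3: 3130 + 921 = 4051
Selection 4: 4051 + 921 = 4972
Selection 5: 4972 + 921 = 5893
Selection 6: 5893 + 921 = 6814 → 6814 − 5987 = 827
Selection 7: 827 + 921 = 1748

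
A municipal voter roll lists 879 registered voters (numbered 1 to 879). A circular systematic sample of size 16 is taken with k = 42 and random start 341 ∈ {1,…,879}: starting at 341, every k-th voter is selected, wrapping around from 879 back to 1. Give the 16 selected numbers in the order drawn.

Selection 1: 341
Selection 2: 341 + 42 = 383
Selection 3: 383 + 42 = 425
Selection 4: 425 + 42 = 467
Selection 5: 467 + 42 = 509
Selection 6: 509 + 42 = 551
Selection 7: 551 + 42 = 593
Selection 8: 593 + 42 = 635
Selection 9: 635 + 42 = 677
Selection 10: 677 + 42 = 719
Selection 11: 719 + 42 = 761
Selection 12: 761 + 42 = 803
Selection 13: 803 + 42 = 845
Selection 14: 845 + 42 = 887 → 887 − 879 = 8
Selection 15: 8 + 42 = 50
Selection 16: 50 + 42 = 92

341, 383, 425, 467, 509, 551, 593, 635, 677, 719, 761, 803, 845, 8, 50, 92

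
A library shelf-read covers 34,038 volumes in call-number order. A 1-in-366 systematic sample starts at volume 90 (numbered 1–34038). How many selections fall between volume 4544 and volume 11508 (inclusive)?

k = 366
First selection ≥ 4544: 90 + ⌈(4544−90)/366⌉·366 = 90 + 13×366 = 4848
Last selection ≤ 11508: 90 + ⌊(11508−90)/366⌋·366 = 90 + 31×366 = 11436
Count = 31 − 13 + 1 = 19

19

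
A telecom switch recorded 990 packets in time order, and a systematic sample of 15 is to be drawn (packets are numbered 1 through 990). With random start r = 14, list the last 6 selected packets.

k = N/n = 990/15 = 66
10th selection = 14 + 9×66 = 608
11th: 608 + 66 = 674
12th: 674 + 66 = 740
13th: 740 + 66 = 806
14th: 806 + 66 = 872
15th: 872 + 66 = 938

608, 674, 740, 806, 872, 938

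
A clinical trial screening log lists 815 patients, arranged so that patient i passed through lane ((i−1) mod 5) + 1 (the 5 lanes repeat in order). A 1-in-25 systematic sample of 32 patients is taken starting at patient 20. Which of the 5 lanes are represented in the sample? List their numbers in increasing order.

5

Consecutive selections differ by k = 25, so their lane numbers differ by 25 mod 5 = 0.
gcd(25, 5) = 5, so the sample visits 5/5 = 1 distinct residues mod 5.
Start 20 is lane 5; the lanes hit are 5.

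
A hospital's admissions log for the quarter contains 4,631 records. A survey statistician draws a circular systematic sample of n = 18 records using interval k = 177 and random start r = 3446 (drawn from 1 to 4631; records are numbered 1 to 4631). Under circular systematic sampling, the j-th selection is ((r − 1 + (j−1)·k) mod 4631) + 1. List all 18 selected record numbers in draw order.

Selection 1: 3446
Selection 2: 3446 + 177 = 3623
Selection 3: 3623 + 177 = 3800
Selection 4: 3800 + 177 = 3977
Selection 5: 3977 + 177 = 4154
Selection 6: 4154 + 177 = 4331
Selection 7: 4331 + 177 = 4508
Selection 8: 4508 + 177 = 4685 → 4685 − 4631 = 54
Selection 9: 54 + 177 = 231
Selection 10: 231 + 177 = 408
Selection 11: 408 + 177 = 585
Selection 12: 585 + 177 = 762
Selection 13: 762 + 177 = 939
Selection 14: 939 + 177 = 1116
Selection 15: 1116 + 177 = 1293
Selection 16: 1293 + 177 = 1470
Selection 17: 1470 + 177 = 1647
Selection 18: 1647 + 177 = 1824

3446, 3623, 3800, 3977, 4154, 4331, 4508, 54, 231, 408, 585, 762, 939, 1116, 1293, 1470, 1647, 1824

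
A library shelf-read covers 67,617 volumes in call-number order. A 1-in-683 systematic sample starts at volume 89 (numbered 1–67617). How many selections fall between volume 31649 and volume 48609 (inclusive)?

25

k = 683
First selection ≥ 31649: 89 + ⌈(31649−89)/683⌉·683 = 89 + 47×683 = 32190
Last selection ≤ 48609: 89 + ⌊(48609−89)/683⌋·683 = 89 + 71×683 = 48582
Count = 71 − 47 + 1 = 25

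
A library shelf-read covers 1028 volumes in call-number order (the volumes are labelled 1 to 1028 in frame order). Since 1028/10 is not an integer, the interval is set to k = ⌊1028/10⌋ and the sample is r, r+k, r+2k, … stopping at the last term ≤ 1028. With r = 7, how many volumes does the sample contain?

11

k = ⌊1028/10⌋ = 102
Achieved size = ⌊(1028 − 7)/102⌋ + 1 = ⌊1021/102⌋ + 1 = 10 + 1 = 11
(last selection: 7 + 10×102 = 1027 ≤ 1028; next would be 1129 > 1028)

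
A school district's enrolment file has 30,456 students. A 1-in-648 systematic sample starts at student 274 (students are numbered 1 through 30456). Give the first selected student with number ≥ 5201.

k = 648
Steps past start: ⌈(5201 − 274)/648⌉ = ⌈4927/648⌉ = 8
Selected student: 274 + 8×648 = 5458

5458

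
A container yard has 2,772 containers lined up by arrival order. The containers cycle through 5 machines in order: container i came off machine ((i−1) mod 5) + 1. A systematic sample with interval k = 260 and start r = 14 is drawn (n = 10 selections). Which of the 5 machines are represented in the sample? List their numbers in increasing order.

Consecutive selections differ by k = 260, so their machine numbers differ by 260 mod 5 = 0.
gcd(260, 5) = 5, so the sample visits 5/5 = 1 distinct residues mod 5.
Start 14 is machine 4; the machines hit are 4.

4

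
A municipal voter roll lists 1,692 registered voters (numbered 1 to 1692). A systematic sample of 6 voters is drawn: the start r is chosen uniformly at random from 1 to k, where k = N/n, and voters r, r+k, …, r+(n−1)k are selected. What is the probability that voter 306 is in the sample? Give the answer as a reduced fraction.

k = 1692/6 = 282.
Voter 306 is selected iff r ≡ 306 (mod 282); exactly one such r in {1,…,282}.
Inclusion probability = 1/282.

1/282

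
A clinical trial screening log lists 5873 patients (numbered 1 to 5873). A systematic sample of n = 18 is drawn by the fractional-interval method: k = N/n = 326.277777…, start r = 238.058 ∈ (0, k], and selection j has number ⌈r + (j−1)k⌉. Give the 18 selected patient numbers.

239, 565, 891, 1217, 1544, 1870, 2196, 2523, 2849, 3175, 3501, 3828, 4154, 4480, 4806, 5133, 5459, 5785

j=1: r + 0k = 238.058 → ⌈·⌉ = 239
j=2: r + 1k = 564.335777… → ⌈·⌉ = 565
j=3: r + 2k = 890.613555… → ⌈·⌉ = 891
j=4: r + 3k = 1216.891333… → ⌈·⌉ = 1217
j=5: r + 4k = 1543.169111… → ⌈·⌉ = 1544
j=6: r + 5k = 1869.446888… → ⌈·⌉ = 1870
j=7: r + 6k = 2195.724666… → ⌈·⌉ = 2196
j=8: r + 7k = 2522.002444… → ⌈·⌉ = 2523
j=9: r + 8k = 2848.280222… → ⌈·⌉ = 2849
j=10: r + 9k = 3174.558 → ⌈·⌉ = 3175
j=11: r + 10k = 3500.835777… → ⌈·⌉ = 3501
j=12: r + 11k = 3827.113555… → ⌈·⌉ = 3828
j=13: r + 12k = 4153.391333… → ⌈·⌉ = 4154
j=14: r + 13k = 4479.669111… → ⌈·⌉ = 4480
j=15: r + 14k = 4805.946888… → ⌈·⌉ = 4806
j=16: r + 15k = 5132.224666… → ⌈·⌉ = 5133
j=17: r + 16k = 5458.502444… → ⌈·⌉ = 5459
j=18: r + 17k = 5784.780222… → ⌈·⌉ = 5785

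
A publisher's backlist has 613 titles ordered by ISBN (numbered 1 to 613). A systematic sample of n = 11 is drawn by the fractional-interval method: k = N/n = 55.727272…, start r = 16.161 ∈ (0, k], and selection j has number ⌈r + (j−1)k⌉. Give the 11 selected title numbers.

17, 72, 128, 184, 240, 295, 351, 407, 462, 518, 574

j=1: r + 0k = 16.161 → ⌈·⌉ = 17
j=2: r + 1k = 71.888272… → ⌈·⌉ = 72
j=3: r + 2k = 127.615545… → ⌈·⌉ = 128
j=4: r + 3k = 183.342818… → ⌈·⌉ = 184
j=5: r + 4k = 239.070090… → ⌈·⌉ = 240
j=6: r + 5k = 294.797363… → ⌈·⌉ = 295
j=7: r + 6k = 350.524636… → ⌈·⌉ = 351
j=8: r + 7k = 406.251909… → ⌈·⌉ = 407
j=9: r + 8k = 461.979181… → ⌈·⌉ = 462
j=10: r + 9k = 517.706454… → ⌈·⌉ = 518
j=11: r + 10k = 573.433727… → ⌈·⌉ = 574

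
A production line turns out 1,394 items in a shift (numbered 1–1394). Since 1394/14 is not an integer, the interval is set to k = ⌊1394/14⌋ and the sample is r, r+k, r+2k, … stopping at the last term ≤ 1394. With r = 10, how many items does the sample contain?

14

k = ⌊1394/14⌋ = 99
Achieved size = ⌊(1394 − 10)/99⌋ + 1 = ⌊1384/99⌋ + 1 = 13 + 1 = 14
(last selection: 10 + 13×99 = 1297 ≤ 1394; next would be 1396 > 1394)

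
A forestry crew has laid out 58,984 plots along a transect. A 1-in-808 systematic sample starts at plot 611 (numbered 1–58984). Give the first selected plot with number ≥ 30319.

30507

k = 808
Steps past start: ⌈(30319 − 611)/808⌉ = ⌈29708/808⌉ = 37
Selected plot: 611 + 37×808 = 30507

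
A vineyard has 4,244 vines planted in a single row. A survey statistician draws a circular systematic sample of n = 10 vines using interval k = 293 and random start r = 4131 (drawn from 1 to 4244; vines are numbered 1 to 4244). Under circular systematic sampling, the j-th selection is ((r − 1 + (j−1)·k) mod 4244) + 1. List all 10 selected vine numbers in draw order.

Selection 1: 4131
Selection 2: 4131 + 293 = 4424 → 4424 − 4244 = 180
Selection 3: 180 + 293 = 473
Selection 4: 473 + 293 = 766
Selection 5: 766 + 293 = 1059
Selection 6: 1059 + 293 = 1352
Selection 7: 1352 + 293 = 1645
Selection 8: 1645 + 293 = 1938
Selection 9: 1938 + 293 = 2231
Selection 10: 2231 + 293 = 2524

4131, 180, 473, 766, 1059, 1352, 1645, 1938, 2231, 2524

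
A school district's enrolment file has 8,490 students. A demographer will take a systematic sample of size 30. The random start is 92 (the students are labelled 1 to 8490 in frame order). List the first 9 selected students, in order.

92, 375, 658, 941, 1224, 1507, 1790, 2073, 2356

k = N/n = 8490/30 = 283
student 1: 92
student 2: 92 + 283 = 375
student 3: 375 + 283 = 658
student 4: 658 + 283 = 941
student 5: 941 + 283 = 1224
student 6: 1224 + 283 = 1507
student 7: 1507 + 283 = 1790
student 8: 1790 + 283 = 2073
student 9: 2073 + 283 = 2356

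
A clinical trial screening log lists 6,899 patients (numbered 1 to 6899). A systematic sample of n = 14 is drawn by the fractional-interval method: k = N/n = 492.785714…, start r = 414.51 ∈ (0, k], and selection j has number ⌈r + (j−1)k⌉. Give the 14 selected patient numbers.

j=1: r + 0k = 414.51 → ⌈·⌉ = 415
j=2: r + 1k = 907.295714… → ⌈·⌉ = 908
j=3: r + 2k = 1400.081428… → ⌈·⌉ = 1401
j=4: r + 3k = 1892.867142… → ⌈·⌉ = 1893
j=5: r + 4k = 2385.652857… → ⌈·⌉ = 2386
j=6: r + 5k = 2878.438571… → ⌈·⌉ = 2879
j=7: r + 6k = 3371.224285… → ⌈·⌉ = 3372
j=8: r + 7k = 3864.01 → ⌈·⌉ = 3865
j=9: r + 8k = 4356.795714… → ⌈·⌉ = 4357
j=10: r + 9k = 4849.581428… → ⌈·⌉ = 4850
j=11: r + 10k = 5342.367142… → ⌈·⌉ = 5343
j=12: r + 11k = 5835.152857… → ⌈·⌉ = 5836
j=13: r + 12k = 6327.938571… → ⌈·⌉ = 6328
j=14: r + 13k = 6820.724285… → ⌈·⌉ = 6821

415, 908, 1401, 1893, 2386, 2879, 3372, 3865, 4357, 4850, 5343, 5836, 6328, 6821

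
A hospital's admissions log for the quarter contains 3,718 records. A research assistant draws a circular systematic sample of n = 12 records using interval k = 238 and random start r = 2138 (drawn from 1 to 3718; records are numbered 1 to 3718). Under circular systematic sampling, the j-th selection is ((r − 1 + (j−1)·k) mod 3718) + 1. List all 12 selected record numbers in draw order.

2138, 2376, 2614, 2852, 3090, 3328, 3566, 86, 324, 562, 800, 1038

Selection 1: 2138
Selection 2: 2138 + 238 = 2376
Selection 3: 2376 + 238 = 2614
Selection 4: 2614 + 238 = 2852
Selection 5: 2852 + 238 = 3090
Selection 6: 3090 + 238 = 3328
Selection 7: 3328 + 238 = 3566
Selection 8: 3566 + 238 = 3804 → 3804 − 3718 = 86
Selection 9: 86 + 238 = 324
Selection 10: 324 + 238 = 562
Selection 11: 562 + 238 = 800
Selection 12: 800 + 238 = 1038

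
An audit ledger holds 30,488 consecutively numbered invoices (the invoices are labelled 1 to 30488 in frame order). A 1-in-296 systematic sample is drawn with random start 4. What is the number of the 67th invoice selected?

k = 296
67th selection = r + (67−1)·k = 4 + 66×296 = 4 + 19536 = 19540

19540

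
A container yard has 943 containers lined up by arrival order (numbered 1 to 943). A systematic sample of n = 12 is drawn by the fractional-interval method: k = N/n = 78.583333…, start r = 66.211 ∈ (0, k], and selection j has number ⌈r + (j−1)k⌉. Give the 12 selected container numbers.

j=1: r + 0k = 66.211 → ⌈·⌉ = 67
j=2: r + 1k = 144.794333… → ⌈·⌉ = 145
j=3: r + 2k = 223.377666… → ⌈·⌉ = 224
j=4: r + 3k = 301.961 → ⌈·⌉ = 302
j=5: r + 4k = 380.544333… → ⌈·⌉ = 381
j=6: r + 5k = 459.127666… → ⌈·⌉ = 460
j=7: r + 6k = 537.711 → ⌈·⌉ = 538
j=8: r + 7k = 616.294333… → ⌈·⌉ = 617
j=9: r + 8k = 694.877666… → ⌈·⌉ = 695
j=10: r + 9k = 773.461 → ⌈·⌉ = 774
j=11: r + 10k = 852.044333… → ⌈·⌉ = 853
j=12: r + 11k = 930.627666… → ⌈·⌉ = 931

67, 145, 224, 302, 381, 460, 538, 617, 695, 774, 853, 931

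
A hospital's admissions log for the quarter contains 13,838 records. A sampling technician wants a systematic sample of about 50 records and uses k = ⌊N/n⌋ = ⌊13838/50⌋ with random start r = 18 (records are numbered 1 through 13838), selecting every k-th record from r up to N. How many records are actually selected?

k = ⌊13838/50⌋ = 276
Achieved size = ⌊(13838 − 18)/276⌋ + 1 = ⌊13820/276⌋ + 1 = 50 + 1 = 51
(last selection: 18 + 50×276 = 13818 ≤ 13838; next would be 14094 > 13838)

51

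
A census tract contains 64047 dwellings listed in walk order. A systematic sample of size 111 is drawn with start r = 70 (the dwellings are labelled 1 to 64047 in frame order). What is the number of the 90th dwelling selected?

k = 64047/111 = 577
90th selection = r + (90−1)·k = 70 + 89×577 = 70 + 51353 = 51423

51423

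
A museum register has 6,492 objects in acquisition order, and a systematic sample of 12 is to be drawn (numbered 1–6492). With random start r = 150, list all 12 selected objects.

k = N/n = 6492/12 = 541
object 1: 150
object 2: 150 + 541 = 691
object 3: 691 + 541 = 1232
object 4: 1232 + 541 = 1773
object 5: 1773 + 541 = 2314
object 6: 2314 + 541 = 2855
object 7: 2855 + 541 = 3396
object 8: 3396 + 541 = 3937
object 9: 3937 + 541 = 4478
object 10: 4478 + 541 = 5019
object 11: 5019 + 541 = 5560
object 12: 5560 + 541 = 6101

150, 691, 1232, 1773, 2314, 2855, 3396, 3937, 4478, 5019, 5560, 6101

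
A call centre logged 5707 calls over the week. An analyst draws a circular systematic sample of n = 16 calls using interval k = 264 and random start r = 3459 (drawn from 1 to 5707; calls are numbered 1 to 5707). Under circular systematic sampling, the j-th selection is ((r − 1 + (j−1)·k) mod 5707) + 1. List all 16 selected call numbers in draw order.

Selection 1: 3459
Selection 2: 3459 + 264 = 3723
Selection 3: 3723 + 264 = 3987
Selection 4: 3987 + 264 = 4251
Selection 5: 4251 + 264 = 4515
Selection 6: 4515 + 264 = 4779
Selection 7: 4779 + 264 = 5043
Selection 8: 5043 + 264 = 5307
Selection 9: 5307 + 264 = 5571
Selection 10: 5571 + 264 = 5835 → 5835 − 5707 = 128
Selection 11: 128 + 264 = 392
Selection 12: 392 + 264 = 656
Selection 13: 656 + 264 = 920
Selection 14: 920 + 264 = 1184
Selection 15: 1184 + 264 = 1448
Selection 16: 1448 + 264 = 1712

3459, 3723, 3987, 4251, 4515, 4779, 5043, 5307, 5571, 128, 392, 656, 920, 1184, 1448, 1712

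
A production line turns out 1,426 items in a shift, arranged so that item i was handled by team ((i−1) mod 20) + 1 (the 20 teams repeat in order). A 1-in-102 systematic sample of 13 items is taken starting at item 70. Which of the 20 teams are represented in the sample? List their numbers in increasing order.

Consecutive selections differ by k = 102, so their team numbers differ by 102 mod 20 = 2.
gcd(102, 20) = 2, so the sample visits 20/2 = 10 distinct residues mod 20.
Start 70 is team 10; the teams hit are 2, 4, 6, 8, 10, 12, 14, 16, 18, 20.

2, 4, 6, 8, 10, 12, 14, 16, 18, 20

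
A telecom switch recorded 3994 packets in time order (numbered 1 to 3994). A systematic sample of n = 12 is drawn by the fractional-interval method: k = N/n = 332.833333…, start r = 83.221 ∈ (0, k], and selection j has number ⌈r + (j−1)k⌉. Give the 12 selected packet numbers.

84, 417, 749, 1082, 1415, 1748, 2081, 2414, 2746, 3079, 3412, 3745

j=1: r + 0k = 83.221 → ⌈·⌉ = 84
j=2: r + 1k = 416.054333… → ⌈·⌉ = 417
j=3: r + 2k = 748.887666… → ⌈·⌉ = 749
j=4: r + 3k = 1081.721 → ⌈·⌉ = 1082
j=5: r + 4k = 1414.554333… → ⌈·⌉ = 1415
j=6: r + 5k = 1747.387666… → ⌈·⌉ = 1748
j=7: r + 6k = 2080.221 → ⌈·⌉ = 2081
j=8: r + 7k = 2413.054333… → ⌈·⌉ = 2414
j=9: r + 8k = 2745.887666… → ⌈·⌉ = 2746
j=10: r + 9k = 3078.721 → ⌈·⌉ = 3079
j=11: r + 10k = 3411.554333… → ⌈·⌉ = 3412
j=12: r + 11k = 3744.387666… → ⌈·⌉ = 3745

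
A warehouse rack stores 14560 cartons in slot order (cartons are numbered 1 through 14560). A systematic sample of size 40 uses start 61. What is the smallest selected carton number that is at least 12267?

k = 14560/40 = 364
Steps past start: ⌈(12267 − 61)/364⌉ = ⌈12206/364⌉ = 34
Selected carton: 61 + 34×364 = 12437

12437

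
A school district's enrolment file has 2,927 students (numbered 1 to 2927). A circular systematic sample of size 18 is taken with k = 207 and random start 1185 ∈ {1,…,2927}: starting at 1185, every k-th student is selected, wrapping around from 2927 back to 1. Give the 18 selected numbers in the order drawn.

Selection 1: 1185
Selection 2: 1185 + 207 = 1392
Selection 3: 1392 + 207 = 1599
Selection 4: 1599 + 207 = 1806
Selection 5: 1806 + 207 = 2013
Selection 6: 2013 + 207 = 2220
Selection 7: 2220 + 207 = 2427
Selection 8: 2427 + 207 = 2634
Selection 9: 2634 + 207 = 2841
Selection 10: 2841 + 207 = 3048 → 3048 − 2927 = 121
Selection 11: 121 + 207 = 328
Selection 12: 328 + 207 = 535
Selection 13: 535 + 207 = 742
Selection 14: 742 + 207 = 949
Selection 15: 949 + 207 = 1156
Selection 16: 1156 + 207 = 1363
Selection 17: 1363 + 207 = 1570
Selection 18: 1570 + 207 = 1777

1185, 1392, 1599, 1806, 2013, 2220, 2427, 2634, 2841, 121, 328, 535, 742, 949, 1156, 1363, 1570, 1777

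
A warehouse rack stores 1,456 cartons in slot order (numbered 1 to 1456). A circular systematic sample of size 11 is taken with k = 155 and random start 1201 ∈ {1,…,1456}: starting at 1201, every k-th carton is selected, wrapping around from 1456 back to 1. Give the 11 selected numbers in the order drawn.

Selection 1: 1201
Selection 2: 1201 + 155 = 1356
Selection 3: 1356 + 155 = 1511 → 1511 − 1456 = 55
Selection 4: 55 + 155 = 210
Selection 5: 210 + 155 = 365
Selection 6: 365 + 155 = 520
Selection 7: 520 + 155 = 675
Selection 8: 675 + 155 = 830
Selection 9: 830 + 155 = 985
Selection 10: 985 + 155 = 1140
Selection 11: 1140 + 155 = 1295

1201, 1356, 55, 210, 365, 520, 675, 830, 985, 1140, 1295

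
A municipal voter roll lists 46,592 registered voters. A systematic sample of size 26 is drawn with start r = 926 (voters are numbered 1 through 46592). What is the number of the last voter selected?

k = 46592/26 = 1792
26th selection = r + (26−1)·k = 926 + 25×1792 = 926 + 44800 = 45726

45726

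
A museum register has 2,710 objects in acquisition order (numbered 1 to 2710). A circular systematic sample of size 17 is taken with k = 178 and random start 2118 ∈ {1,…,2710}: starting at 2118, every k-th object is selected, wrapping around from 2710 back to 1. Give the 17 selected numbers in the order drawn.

Selection 1: 2118
Selection 2: 2118 + 178 = 2296
Selection 3: 2296 + 178 = 2474
Selection 4: 2474 + 178 = 2652
Selection 5: 2652 + 178 = 2830 → 2830 − 2710 = 120
Selection 6: 120 + 178 = 298
Selection 7: 298 + 178 = 476
Selection 8: 476 + 178 = 654
Selection 9: 654 + 178 = 832
Selection 10: 832 + 178 = 1010
Selection 11: 1010 + 178 = 1188
Selection 12: 1188 + 178 = 1366
Selection 13: 1366 + 178 = 1544
Selection 14: 1544 + 178 = 1722
Selection 15: 1722 + 178 = 1900
Selection 16: 1900 + 178 = 2078
Selection 17: 2078 + 178 = 2256

2118, 2296, 2474, 2652, 120, 298, 476, 654, 832, 1010, 1188, 1366, 1544, 1722, 1900, 2078, 2256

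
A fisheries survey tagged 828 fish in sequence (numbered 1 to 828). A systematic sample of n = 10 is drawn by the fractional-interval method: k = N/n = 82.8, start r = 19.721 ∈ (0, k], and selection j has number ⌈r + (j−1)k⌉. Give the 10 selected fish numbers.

20, 103, 186, 269, 351, 434, 517, 600, 683, 765

j=1: r + 0k = 19.721 → ⌈·⌉ = 20
j=2: r + 1k = 102.521 → ⌈·⌉ = 103
j=3: r + 2k = 185.321 → ⌈·⌉ = 186
j=4: r + 3k = 268.121 → ⌈·⌉ = 269
j=5: r + 4k = 350.921 → ⌈·⌉ = 351
j=6: r + 5k = 433.721 → ⌈·⌉ = 434
j=7: r + 6k = 516.521 → ⌈·⌉ = 517
j=8: r + 7k = 599.321 → ⌈·⌉ = 600
j=9: r + 8k = 682.121 → ⌈·⌉ = 683
j=10: r + 9k = 764.921 → ⌈·⌉ = 765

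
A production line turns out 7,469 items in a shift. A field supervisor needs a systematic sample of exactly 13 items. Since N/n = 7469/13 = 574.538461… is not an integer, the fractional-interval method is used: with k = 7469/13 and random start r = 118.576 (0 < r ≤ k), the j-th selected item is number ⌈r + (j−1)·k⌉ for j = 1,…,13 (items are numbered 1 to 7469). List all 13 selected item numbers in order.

119, 694, 1268, 1843, 2417, 2992, 3566, 4141, 4715, 5290, 5864, 6439, 7014

j=1: r + 0k = 118.576 → ⌈·⌉ = 119
j=2: r + 1k = 693.114461… → ⌈·⌉ = 694
j=3: r + 2k = 1267.652923… → ⌈·⌉ = 1268
j=4: r + 3k = 1842.191384… → ⌈·⌉ = 1843
j=5: r + 4k = 2416.729846… → ⌈·⌉ = 2417
j=6: r + 5k = 2991.268307… → ⌈·⌉ = 2992
j=7: r + 6k = 3565.806769… → ⌈·⌉ = 3566
j=8: r + 7k = 4140.345230… → ⌈·⌉ = 4141
j=9: r + 8k = 4714.883692… → ⌈·⌉ = 4715
j=10: r + 9k = 5289.422153… → ⌈·⌉ = 5290
j=11: r + 10k = 5863.960615… → ⌈·⌉ = 5864
j=12: r + 11k = 6438.499076… → ⌈·⌉ = 6439
j=13: r + 12k = 7013.037538… → ⌈·⌉ = 7014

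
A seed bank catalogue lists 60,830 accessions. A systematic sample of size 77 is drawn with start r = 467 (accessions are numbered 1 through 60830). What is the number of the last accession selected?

k = 60830/77 = 790
77th selection = r + (77−1)·k = 467 + 76×790 = 467 + 60040 = 60507

60507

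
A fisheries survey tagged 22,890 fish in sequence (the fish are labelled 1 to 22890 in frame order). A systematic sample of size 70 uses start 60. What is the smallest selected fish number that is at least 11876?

12159

k = 22890/70 = 327
Steps past start: ⌈(11876 − 60)/327⌉ = ⌈11816/327⌉ = 37
Selected fish: 60 + 37×327 = 12159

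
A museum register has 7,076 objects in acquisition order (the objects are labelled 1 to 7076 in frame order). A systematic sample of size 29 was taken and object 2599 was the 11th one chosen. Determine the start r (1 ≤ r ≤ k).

k = 7076/29 = 244
r = 2599 − (11−1)×244 = 2599 − 2440 = 159

159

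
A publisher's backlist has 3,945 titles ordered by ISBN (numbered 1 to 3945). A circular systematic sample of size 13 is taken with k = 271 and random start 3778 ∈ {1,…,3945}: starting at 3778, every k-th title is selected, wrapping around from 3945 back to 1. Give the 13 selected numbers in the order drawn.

Selection 1: 3778
Selection 2: 3778 + 271 = 4049 → 4049 − 3945 = 104
Selection 3: 104 + 271 = 375
Selection 4: 375 + 271 = 646
Selection 5: 646 + 271 = 917
Selection 6: 917 + 271 = 1188
Selection 7: 1188 + 271 = 1459
Selection 8: 1459 + 271 = 1730
Selection 9: 1730 + 271 = 2001
Selection 10: 2001 + 271 = 2272
Selection 11: 2272 + 271 = 2543
Selection 12: 2543 + 271 = 2814
Selection 13: 2814 + 271 = 3085

3778, 104, 375, 646, 917, 1188, 1459, 1730, 2001, 2272, 2543, 2814, 3085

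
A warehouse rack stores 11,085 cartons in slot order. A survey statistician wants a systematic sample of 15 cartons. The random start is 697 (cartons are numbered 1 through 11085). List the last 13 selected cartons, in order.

2175, 2914, 3653, 4392, 5131, 5870, 6609, 7348, 8087, 8826, 9565, 10304, 11043

k = N/n = 11085/15 = 739
3rd selection = 697 + 2×739 = 2175
4th: 2175 + 739 = 2914
5th: 2914 + 739 = 3653
6th: 3653 + 739 = 4392
7th: 4392 + 739 = 5131
8th: 5131 + 739 = 5870
9th: 5870 + 739 = 6609
10th: 6609 + 739 = 7348
11th: 7348 + 739 = 8087
12th: 8087 + 739 = 8826
13th: 8826 + 739 = 9565
14th: 9565 + 739 = 10304
15th: 10304 + 739 = 11043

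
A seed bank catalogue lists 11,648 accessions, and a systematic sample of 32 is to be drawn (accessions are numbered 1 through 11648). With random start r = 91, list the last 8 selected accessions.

8827, 9191, 9555, 9919, 10283, 10647, 11011, 11375

k = N/n = 11648/32 = 364
25th selection = 91 + 24×364 = 8827
26th: 8827 + 364 = 9191
27th: 9191 + 364 = 9555
28th: 9555 + 364 = 9919
29th: 9919 + 364 = 10283
30th: 10283 + 364 = 10647
31st: 10647 + 364 = 11011
32nd: 11011 + 364 = 11375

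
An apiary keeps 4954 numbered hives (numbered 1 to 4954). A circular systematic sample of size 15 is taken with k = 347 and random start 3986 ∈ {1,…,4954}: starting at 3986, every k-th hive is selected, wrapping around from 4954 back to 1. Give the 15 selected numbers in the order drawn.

Selection 1: 3986
Selection 2: 3986 + 347 = 4333
Selection 3: 4333 + 347 = 4680
Selection 4: 4680 + 347 = 5027 → 5027 − 4954 = 73
Selection 5: 73 + 347 = 420
Selection 6: 420 + 347 = 767
Selection 7: 767 + 347 = 1114
Selection 8: 1114 + 347 = 1461
Selection 9: 1461 + 347 = 1808
Selection 10: 1808 + 347 = 2155
Selection 11: 2155 + 347 = 2502
Selection 12: 2502 + 347 = 2849
Selection 13: 2849 + 347 = 3196
Selection 14: 3196 + 347 = 3543
Selection 15: 3543 + 347 = 3890

3986, 4333, 4680, 73, 420, 767, 1114, 1461, 1808, 2155, 2502, 2849, 3196, 3543, 3890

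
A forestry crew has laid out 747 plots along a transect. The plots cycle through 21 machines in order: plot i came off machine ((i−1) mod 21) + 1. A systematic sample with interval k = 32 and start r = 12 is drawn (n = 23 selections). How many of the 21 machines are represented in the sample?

21

Consecutive selections differ by k = 32, so their machine numbers differ by 32 mod 21 = 11.
gcd(32, 21) = 1, so the sample visits 21/1 = 21 distinct residues mod 21.
Start 12 is machine 12; the machines hit are 1, 2, 3, 4, 5, 6, 7, 8, 9, 10, 11, 12, 13, 14, 15, 16, 17, 18, 19, 20, 21.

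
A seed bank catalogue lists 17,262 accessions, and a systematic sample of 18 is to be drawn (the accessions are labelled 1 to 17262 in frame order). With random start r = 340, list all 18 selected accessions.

k = N/n = 17262/18 = 959
accession 1: 340
accession 2: 340 + 959 = 1299
accession 3: 1299 + 959 = 2258
accession 4: 2258 + 959 = 3217
accession 5: 3217 + 959 = 4176
accession 6: 4176 + 959 = 5135
accession 7: 5135 + 959 = 6094
accession 8: 6094 + 959 = 7053
accession 9: 7053 + 959 = 8012
accession 10: 8012 + 959 = 8971
accession 11: 8971 + 959 = 9930
accession 12: 9930 + 959 = 10889
accession 13: 10889 + 959 = 11848
accession 14: 11848 + 959 = 12807
accession 15: 12807 + 959 = 13766
accession 16: 13766 + 959 = 14725
accession 17: 14725 + 959 = 15684
accession 18: 15684 + 959 = 16643

340, 1299, 2258, 3217, 4176, 5135, 6094, 7053, 8012, 8971, 9930, 10889, 11848, 12807, 13766, 14725, 15684, 16643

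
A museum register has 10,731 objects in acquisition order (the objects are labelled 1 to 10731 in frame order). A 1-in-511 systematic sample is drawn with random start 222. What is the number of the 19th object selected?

9420

k = 511
19th selection = r + (19−1)·k = 222 + 18×511 = 222 + 9198 = 9420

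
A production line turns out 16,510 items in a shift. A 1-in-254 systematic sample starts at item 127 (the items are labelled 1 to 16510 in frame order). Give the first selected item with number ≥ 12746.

k = 254
Steps past start: ⌈(12746 − 127)/254⌉ = ⌈12619/254⌉ = 50
Selected item: 127 + 50×254 = 12827

12827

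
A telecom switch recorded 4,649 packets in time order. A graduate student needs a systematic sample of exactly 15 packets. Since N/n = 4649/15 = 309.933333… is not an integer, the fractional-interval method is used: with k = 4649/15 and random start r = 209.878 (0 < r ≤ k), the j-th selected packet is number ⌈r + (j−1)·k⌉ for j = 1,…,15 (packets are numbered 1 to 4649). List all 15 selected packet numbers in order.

j=1: r + 0k = 209.878 → ⌈·⌉ = 210
j=2: r + 1k = 519.811333… → ⌈·⌉ = 520
j=3: r + 2k = 829.744666… → ⌈·⌉ = 830
j=4: r + 3k = 1139.678 → ⌈·⌉ = 1140
j=5: r + 4k = 1449.611333… → ⌈·⌉ = 1450
j=6: r + 5k = 1759.544666… → ⌈·⌉ = 1760
j=7: r + 6k = 2069.478 → ⌈·⌉ = 2070
j=8: r + 7k = 2379.411333… → ⌈·⌉ = 2380
j=9: r + 8k = 2689.344666… → ⌈·⌉ = 2690
j=10: r + 9k = 2999.278 → ⌈·⌉ = 3000
j=11: r + 10k = 3309.211333… → ⌈·⌉ = 3310
j=12: r + 11k = 3619.144666… → ⌈·⌉ = 3620
j=13: r + 12k = 3929.078 → ⌈·⌉ = 3930
j=14: r + 13k = 4239.011333… → ⌈·⌉ = 4240
j=15: r + 14k = 4548.944666… → ⌈·⌉ = 4549

210, 520, 830, 1140, 1450, 1760, 2070, 2380, 2690, 3000, 3310, 3620, 3930, 4240, 4549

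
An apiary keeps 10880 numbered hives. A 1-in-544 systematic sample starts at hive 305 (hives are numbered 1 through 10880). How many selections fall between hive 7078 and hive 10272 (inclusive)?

k = 544
First selection ≥ 7078: 305 + ⌈(7078−305)/544⌉·544 = 305 + 13×544 = 7377
Last selection ≤ 10272: 305 + ⌊(10272−305)/544⌋·544 = 305 + 18×544 = 10097
Count = 18 − 13 + 1 = 6

6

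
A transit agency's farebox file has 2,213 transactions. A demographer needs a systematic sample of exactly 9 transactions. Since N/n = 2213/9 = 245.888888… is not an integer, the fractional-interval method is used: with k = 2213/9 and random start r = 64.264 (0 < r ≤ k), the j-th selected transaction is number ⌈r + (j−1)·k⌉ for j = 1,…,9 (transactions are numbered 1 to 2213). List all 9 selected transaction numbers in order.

j=1: r + 0k = 64.264 → ⌈·⌉ = 65
j=2: r + 1k = 310.152888… → ⌈·⌉ = 311
j=3: r + 2k = 556.041777… → ⌈·⌉ = 557
j=4: r + 3k = 801.930666… → ⌈·⌉ = 802
j=5: r + 4k = 1047.819555… → ⌈·⌉ = 1048
j=6: r + 5k = 1293.708444… → ⌈·⌉ = 1294
j=7: r + 6k = 1539.597333… → ⌈·⌉ = 1540
j=8: r + 7k = 1785.486222… → ⌈·⌉ = 1786
j=9: r + 8k = 2031.375111… → ⌈·⌉ = 2032

65, 311, 557, 802, 1048, 1294, 1540, 1786, 2032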